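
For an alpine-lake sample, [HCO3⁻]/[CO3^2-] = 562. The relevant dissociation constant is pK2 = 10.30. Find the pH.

From K2 = [H⁺][CO3^2-]/[HCO3⁻]:  pH = pK2 − log₁₀([HCO3⁻]/[CO3^2-])
log₁₀(562) = +2.750
pH = 10.30 − (+2.750) = 7.55

pH = 7.55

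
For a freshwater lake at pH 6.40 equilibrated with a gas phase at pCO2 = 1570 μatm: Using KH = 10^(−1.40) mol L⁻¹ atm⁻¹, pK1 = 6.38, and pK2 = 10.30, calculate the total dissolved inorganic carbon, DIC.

DIC = 0.128 mmol/L

[CO2*] = KH · pCO2 = 10^(−1.40) × 1570×10^-6 = 6.250×10^-5 mol/L
α₀ = 1/(1 + K1/[H⁺] + K1K2/[H⁺]²) = 1/(1 + 10^+0.02 + 10^-3.88) = 0.4885
DIC = [CO2*]/α₀ = 6.250×10^-5 / 0.4885 = 0.128 mmol/L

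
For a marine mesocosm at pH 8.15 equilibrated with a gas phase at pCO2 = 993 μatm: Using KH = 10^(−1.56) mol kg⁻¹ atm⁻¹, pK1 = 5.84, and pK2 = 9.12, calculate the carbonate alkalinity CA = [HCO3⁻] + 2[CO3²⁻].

[CO2*] = KH · pCO2 = 10^(−1.56) × 993×10^-6 = 2.735×10^-5 mol/kg
α₀ = 1/(1 + K1/[H⁺] + K1K2/[H⁺]²) = 1/(1 + 10^+2.31 + 10^+1.34) = 0.004404
DIC = [CO2*]/α₀ = 2.735×10^-5 / 0.004404 = 6.210 mmol/kg
CA = (α₁ + 2α₂)·DIC = (0.8992 + 2×0.09636) × 6.210 = 6.78 mmol/kg

CA = 6.78 mmol/kg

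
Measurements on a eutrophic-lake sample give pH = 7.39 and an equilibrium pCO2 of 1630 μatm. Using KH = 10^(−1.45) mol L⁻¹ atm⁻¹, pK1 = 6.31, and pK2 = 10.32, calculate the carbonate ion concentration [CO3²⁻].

[CO2*] = KH · pCO2 = 10^(−1.45) × 1630×10^-6 = 5.783×10^-5 mol/L
α₀ = 1/(1 + K1/[H⁺] + K1K2/[H⁺]²) = 1/(1 + 10^+1.08 + 10^-1.85) = 0.07671
DIC = [CO2*]/α₀ = 5.783×10^-5 / 0.07671 = 0.7540 mmol/L
[CO3²⁻] = α₂·DIC; α₂ = 0.001084, so [CO3²⁻] = 0.001084 × 0.7540 = 0.000817 mmol/L = 0.817 μmol/L

[CO3²⁻] = 0.817 μmol/L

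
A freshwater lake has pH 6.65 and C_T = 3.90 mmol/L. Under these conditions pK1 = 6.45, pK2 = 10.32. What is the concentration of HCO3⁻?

α₁ = 1 / (1 + [H⁺]/K1 + K2/[H⁺]) = 1 / (1 + 10^-0.20 + 10^-3.67)
   = 1 / (1 + 0.63096 + 0.00021380) = 1/1.6312 = 0.6131
[HCO3⁻] = α₁ × DIC = 0.6131 × 3.90 = 2.39 mmol/L

[HCO3⁻] = 2.39 mmol/L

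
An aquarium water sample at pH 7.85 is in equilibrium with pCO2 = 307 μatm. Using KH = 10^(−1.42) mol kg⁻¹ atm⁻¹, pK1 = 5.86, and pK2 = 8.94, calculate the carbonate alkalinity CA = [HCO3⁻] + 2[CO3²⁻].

CA = 1.33 mmol/kg

[CO2*] = KH · pCO2 = 10^(−1.42) × 307×10^-6 = 1.167×10^-5 mol/kg
α₀ = 1/(1 + K1/[H⁺] + K1K2/[H⁺]²) = 1/(1 + 10^+1.99 + 10^+0.90) = 0.009375
DIC = [CO2*]/α₀ = 1.167×10^-5 / 0.009375 = 1.245 mmol/kg
CA = (α₁ + 2α₂)·DIC = (0.9162 + 2×0.07447) × 1.245 = 1.33 mmol/kg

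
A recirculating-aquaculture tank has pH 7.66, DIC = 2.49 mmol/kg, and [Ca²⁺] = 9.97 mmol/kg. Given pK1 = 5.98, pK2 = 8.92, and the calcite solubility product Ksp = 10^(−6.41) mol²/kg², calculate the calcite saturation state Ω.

Ω = 3.26

α₂ = 1 / (1 + [H⁺]/K2 + [H⁺]²/(K1K2)) = 1 / (1 + 10^+1.26 + 10^-0.42)
   = 1 / (1 + 18.197 + 0.38019) = 1/19.577 = 0.05108
[CO3²⁻] = α₂ × DIC = 0.05108 × 2.49 = 0.1272 mmol/kg
Ksp = 10^(−6.41) = 3.890×10^-7
Ω = [Ca²⁺][CO3²⁻]/Ksp = (9.97×10^-3)(1.272×10^-4) / 3.890×10^-7 = 3.26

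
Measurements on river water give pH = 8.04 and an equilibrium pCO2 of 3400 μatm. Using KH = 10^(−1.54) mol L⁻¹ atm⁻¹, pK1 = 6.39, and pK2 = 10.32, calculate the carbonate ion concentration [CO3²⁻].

[CO2*] = KH · pCO2 = 10^(−1.54) × 3400×10^-6 = 9.806×10^-5 mol/L
α₀ = 1/(1 + K1/[H⁺] + K1K2/[H⁺]²) = 1/(1 + 10^+1.65 + 10^-0.63) = 0.02179
DIC = [CO2*]/α₀ = 9.806×10^-5 / 0.02179 = 4.501 mmol/L
[CO3²⁻] = α₂·DIC; α₂ = 0.005107, so [CO3²⁻] = 0.005107 × 4.501 = 0.0230 mmol/L

[CO3²⁻] = 0.0230 mmol/L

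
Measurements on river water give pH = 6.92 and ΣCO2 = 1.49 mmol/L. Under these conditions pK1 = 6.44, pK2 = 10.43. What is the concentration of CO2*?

α₀ = 1 / (1 + K1/[H⁺] + K1K2/[H⁺]²) = 1 / (1 + 10^+0.48 + 10^-3.03)
   = 1 / (1 + 3.0200 + 0.00093325) = 1/4.0209 = 0.2487
[CO2*] = α₀ × DIC = 0.2487 × 1.49 = 0.371 mmol/L

[CO2*] = 0.371 mmol/L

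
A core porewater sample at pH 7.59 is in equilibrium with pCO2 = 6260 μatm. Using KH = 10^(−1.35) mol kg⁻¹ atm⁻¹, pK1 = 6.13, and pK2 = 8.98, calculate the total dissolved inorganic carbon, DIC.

DIC = 8.67 mmol/kg

[CO2*] = KH · pCO2 = 10^(−1.35) × 6260×10^-6 = 2.796×10^-4 mol/kg
α₀ = 1/(1 + K1/[H⁺] + K1K2/[H⁺]²) = 1/(1 + 10^+1.46 + 10^+0.07) = 0.03224
DIC = [CO2*]/α₀ = 2.796×10^-4 / 0.03224 = 8.67 mmol/kg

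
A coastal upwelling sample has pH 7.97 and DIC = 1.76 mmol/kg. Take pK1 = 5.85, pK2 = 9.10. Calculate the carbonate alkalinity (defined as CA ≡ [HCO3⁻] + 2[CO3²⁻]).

CA = 1.87 mmol/kg

CA = [HCO3⁻] + 2[CO3²⁻] = (α₁ + 2α₂)·DIC
At pH 7.97: [H⁺]/K1 = 10^-2.12 = 0.0075858, K2/[H⁺] = 10^-1.13 = 0.074131
α₁ = 1/(1 + 0.0075858 + 0.074131) = 1/1.0817 = 0.9245; α₂ = α₁·K2/[H⁺] = 0.06853
α₁ + 2α₂ = 1.0615
CA = 1.0615 × 1.76 = 1.87 mmol/kg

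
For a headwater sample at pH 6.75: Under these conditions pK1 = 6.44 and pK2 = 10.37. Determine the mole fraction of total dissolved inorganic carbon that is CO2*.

α₀ = 0.329

α₀ = 1 / (1 + K1/[H⁺] + K1K2/[H⁺]²) = 1 / (1 + 10^+0.31 + 10^-3.31)
   = 1 / (1 + 2.0417 + 0.00048978) = 1/3.0422 = 0.3287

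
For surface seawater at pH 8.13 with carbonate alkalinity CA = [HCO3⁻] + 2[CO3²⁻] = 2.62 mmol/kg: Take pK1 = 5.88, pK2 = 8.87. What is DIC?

CA = [HCO3⁻] + 2[CO3²⁻] = (α₁ + 2α₂)·DIC
At pH 8.13: [H⁺]/K1 = 10^-2.25 = 0.0056234, K2/[H⁺] = 10^-0.74 = 0.18197
α₁ = 1/(1 + 0.0056234 + 0.18197) = 1/1.1876 = 0.8420; α₂ = α₁·K2/[H⁺] = 0.1532
α₁ + 2α₂ = 1.1485
DIC = CA / (α₁ + 2α₂) = 2.62 / 1.1485 = 2.28 mmol/kg

DIC = 2.28 mmol/kg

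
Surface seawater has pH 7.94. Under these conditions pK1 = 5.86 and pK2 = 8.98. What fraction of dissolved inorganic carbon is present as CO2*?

α₀ = 0.00756

α₀ = 1 / (1 + K1/[H⁺] + K1K2/[H⁺]²) = 1 / (1 + 10^+2.08 + 10^+1.04)
   = 1 / (1 + 120.23 + 10.965) = 1/132.19 = 0.007565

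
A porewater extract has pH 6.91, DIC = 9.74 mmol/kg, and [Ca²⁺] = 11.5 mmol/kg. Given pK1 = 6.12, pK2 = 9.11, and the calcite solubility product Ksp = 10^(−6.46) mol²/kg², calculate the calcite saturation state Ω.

Ω = 1.74

α₂ = 1 / (1 + [H⁺]/K2 + [H⁺]²/(K1K2)) = 1 / (1 + 10^+2.20 + 10^+1.41)
   = 1 / (1 + 158.49 + 25.704) = 1/185.19 = 0.005400
[CO3²⁻] = α₂ × DIC = 0.005400 × 9.74 = 0.05259 mmol/kg
Ksp = 10^(−6.46) = 3.467×10^-7
Ω = [Ca²⁺][CO3²⁻]/Ksp = (11.5×10^-3)(5.259×10^-5) / 3.467×10^-7 = 1.74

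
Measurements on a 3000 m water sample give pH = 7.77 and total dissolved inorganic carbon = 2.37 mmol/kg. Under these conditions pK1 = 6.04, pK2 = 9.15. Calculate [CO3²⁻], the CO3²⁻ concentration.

α₂ = 1 / (1 + [H⁺]/K2 + [H⁺]²/(K1K2)) = 1 / (1 + 10^+1.38 + 10^-0.35)
   = 1 / (1 + 23.988 + 0.44668) = 1/25.435 = 0.03932
[CO3²⁻] = α₂ × DIC = 0.03932 × 2.37 = 0.0932 mmol/kg

[CO3²⁻] = 0.0932 mmol/kg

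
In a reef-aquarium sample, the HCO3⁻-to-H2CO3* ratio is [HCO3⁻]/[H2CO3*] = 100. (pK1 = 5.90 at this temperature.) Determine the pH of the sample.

From K1 = [H⁺][HCO3⁻]/[H2CO3*]:  pH = pK1 + log₁₀([HCO3⁻]/[H2CO3*])
log₁₀(100) = +2.000
pH = 5.90 + (+2.000) = 7.90

pH = 7.90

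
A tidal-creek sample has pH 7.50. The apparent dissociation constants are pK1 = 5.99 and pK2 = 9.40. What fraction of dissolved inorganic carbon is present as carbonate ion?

α₂ = 0.0121

α₂ = 1 / (1 + [H⁺]/K2 + [H⁺]²/(K1K2)) = 1 / (1 + 10^+1.90 + 10^+0.39)
   = 1 / (1 + 79.433 + 2.4547) = 1/82.888 = 0.01206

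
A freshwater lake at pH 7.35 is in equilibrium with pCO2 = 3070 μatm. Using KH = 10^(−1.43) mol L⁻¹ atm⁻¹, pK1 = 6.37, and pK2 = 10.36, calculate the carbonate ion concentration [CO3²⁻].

[CO2*] = KH · pCO2 = 10^(−1.43) × 3070×10^-6 = 1.141×10^-4 mol/L
α₀ = 1/(1 + K1/[H⁺] + K1K2/[H⁺]²) = 1/(1 + 10^+0.98 + 10^-2.03) = 0.09470
DIC = [CO2*]/α₀ = 1.141×10^-4 / 0.09470 = 1.204 mmol/L
[CO3²⁻] = α₂·DIC; α₂ = 0.0008838, so [CO3²⁻] = 0.0008838 × 1.204 = 0.00106 mmol/L = 1.06 μmol/L

[CO3²⁻] = 1.06 μmol/L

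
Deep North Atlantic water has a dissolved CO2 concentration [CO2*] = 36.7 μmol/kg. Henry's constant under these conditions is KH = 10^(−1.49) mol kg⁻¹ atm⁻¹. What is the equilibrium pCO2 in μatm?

KH = 10^(−1.49) = 3.236×10^-2 mol kg⁻¹ atm⁻¹
pCO2 = [CO2*]/KH = 36.7×10^-6 / 3.236×10^-2 = 1.13×10^-3 atm = 1130 μatm

pCO2 = 1130 μatm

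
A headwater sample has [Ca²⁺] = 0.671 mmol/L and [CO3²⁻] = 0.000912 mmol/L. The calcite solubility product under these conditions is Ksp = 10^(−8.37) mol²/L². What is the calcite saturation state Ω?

Ω = 0.143

Ksp = 10^(−8.37) = 4.266×10^-9
Ω = [Ca²⁺][CO3²⁻]/Ksp = (0.671×10^-3)(0.000912×10^-3) / 4.266×10^-9 = 0.143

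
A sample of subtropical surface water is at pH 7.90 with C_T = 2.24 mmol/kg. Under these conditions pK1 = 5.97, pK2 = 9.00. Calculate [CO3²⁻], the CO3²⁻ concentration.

[CO3²⁻] = 0.163 mmol/kg

α₂ = 1 / (1 + [H⁺]/K2 + [H⁺]²/(K1K2)) = 1 / (1 + 10^+1.10 + 10^-0.83)
   = 1 / (1 + 12.589 + 0.14791) = 1/13.737 = 0.07280
[CO3²⁻] = α₂ × DIC = 0.07280 × 2.24 = 0.163 mmol/kg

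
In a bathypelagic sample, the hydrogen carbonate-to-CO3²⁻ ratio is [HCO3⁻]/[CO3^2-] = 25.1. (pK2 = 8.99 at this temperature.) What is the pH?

From K2 = [H⁺][CO3^2-]/[HCO3⁻]:  pH = pK2 − log₁₀([HCO3⁻]/[CO3^2-])
log₁₀(25.1) = +1.400
pH = 8.99 − (+1.400) = 7.59

pH = 7.59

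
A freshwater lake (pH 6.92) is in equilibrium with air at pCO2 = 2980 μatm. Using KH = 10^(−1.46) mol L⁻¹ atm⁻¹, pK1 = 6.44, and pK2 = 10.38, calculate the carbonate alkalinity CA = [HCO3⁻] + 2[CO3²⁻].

[CO2*] = KH · pCO2 = 10^(−1.46) × 2980×10^-6 = 1.033×10^-4 mol/L
α₀ = 1/(1 + K1/[H⁺] + K1K2/[H⁺]²) = 1/(1 + 10^+0.48 + 10^-2.98) = 0.2487
DIC = [CO2*]/α₀ = 1.033×10^-4 / 0.2487 = 0.4155 mmol/L
CA = (α₁ + 2α₂)·DIC = (0.7510 + 2×0.0002604) × 0.4155 = 0.312 mmol/L

CA = 0.312 mmol/L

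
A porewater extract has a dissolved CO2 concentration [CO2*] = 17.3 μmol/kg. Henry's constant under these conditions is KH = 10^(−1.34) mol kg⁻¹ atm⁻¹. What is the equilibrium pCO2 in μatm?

KH = 10^(−1.34) = 4.571×10^-2 mol kg⁻¹ atm⁻¹
pCO2 = [CO2*]/KH = 17.3×10^-6 / 4.571×10^-2 = 3.78×10^-4 atm = 378 μatm

pCO2 = 378 μatm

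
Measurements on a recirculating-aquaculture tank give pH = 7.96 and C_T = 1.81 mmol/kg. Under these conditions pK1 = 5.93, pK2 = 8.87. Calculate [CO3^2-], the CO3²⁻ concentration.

[CO3²⁻] = 0.197 mmol/kg

α₂ = 1 / (1 + [H⁺]/K2 + [H⁺]²/(K1K2)) = 1 / (1 + 10^+0.91 + 10^-1.12)
   = 1 / (1 + 8.1283 + 0.075858) = 1/9.2042 = 0.1086
[CO3²⁻] = α₂ × DIC = 0.1086 × 1.81 = 0.197 mmol/kg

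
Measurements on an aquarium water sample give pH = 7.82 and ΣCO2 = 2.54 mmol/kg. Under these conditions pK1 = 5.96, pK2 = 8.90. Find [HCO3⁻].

α₁ = 1 / (1 + [H⁺]/K1 + K2/[H⁺]) = 1 / (1 + 10^-1.86 + 10^-1.08)
   = 1 / (1 + 0.013804 + 0.083176) = 1/1.0970 = 0.9116
[HCO3⁻] = α₁ × DIC = 0.9116 × 2.54 = 2.32 mmol/kg

[HCO3⁻] = 2.32 mmol/kg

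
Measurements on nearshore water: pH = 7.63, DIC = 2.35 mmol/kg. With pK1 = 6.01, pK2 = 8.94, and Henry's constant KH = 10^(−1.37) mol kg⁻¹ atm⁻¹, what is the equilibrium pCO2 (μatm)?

pCO2 = 1230 μatm

α₀ = 1 / (1 + K1/[H⁺] + K1K2/[H⁺]²) = 1 / (1 + 10^+1.62 + 10^+0.31)
   = 1 / (1 + 41.687 + 2.0417) = 1/44.729 = 0.02236
[CO2*] = α₀ × DIC = 0.02236 × 2.35 = 0.05254 mmol/kg
pCO2 = [CO2*]/KH = 5.254×10^-5 / 4.266×10^-2 = 1230 μatm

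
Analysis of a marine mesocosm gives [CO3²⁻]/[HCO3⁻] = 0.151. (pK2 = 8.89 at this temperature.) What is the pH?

pH = 8.07

From K2 = [H⁺][CO3²⁻]/[HCO3⁻]:  pH = pK2 + log₁₀([CO3²⁻]/[HCO3⁻])
log₁₀(0.151) = -0.821
pH = 8.89 + (-0.821) = 8.07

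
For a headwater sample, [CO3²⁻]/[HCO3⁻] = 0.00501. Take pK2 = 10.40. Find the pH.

From K2 = [H⁺][CO3²⁻]/[HCO3⁻]:  pH = pK2 + log₁₀([CO3²⁻]/[HCO3⁻])
log₁₀(0.00501) = -2.300
pH = 10.40 + (-2.300) = 8.10

pH = 8.10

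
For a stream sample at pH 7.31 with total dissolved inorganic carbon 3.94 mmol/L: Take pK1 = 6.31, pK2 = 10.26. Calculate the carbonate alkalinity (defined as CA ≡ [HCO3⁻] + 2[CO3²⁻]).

CA = [HCO3⁻] + 2[CO3²⁻] = (α₁ + 2α₂)·DIC
At pH 7.31: [H⁺]/K1 = 10^-1.00 = 0.10000, K2/[H⁺] = 10^-2.95 = 0.0011220
α₁ = 1/(1 + 0.10000 + 0.0011220) = 1/1.1011 = 0.9082; α₂ = α₁·K2/[H⁺] = 0.001019
α₁ + 2α₂ = 0.9102
CA = 0.9102 × 3.94 = 3.59 mmol/L

CA = 3.59 mmol/L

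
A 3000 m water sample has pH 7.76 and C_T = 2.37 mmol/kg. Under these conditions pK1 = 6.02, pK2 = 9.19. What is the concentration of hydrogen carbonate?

[HCO3⁻] = 2.25 mmol/kg

α₁ = 1 / (1 + [H⁺]/K1 + K2/[H⁺]) = 1 / (1 + 10^-1.74 + 10^-1.43)
   = 1 / (1 + 0.018197 + 0.037154) = 1/1.0554 = 0.9476
[HCO3⁻] = α₁ × DIC = 0.9476 × 2.37 = 2.25 mmol/kg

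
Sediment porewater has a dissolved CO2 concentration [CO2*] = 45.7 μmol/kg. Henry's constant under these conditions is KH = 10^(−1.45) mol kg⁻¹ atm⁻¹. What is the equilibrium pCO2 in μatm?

pCO2 = 1290 μatm

KH = 10^(−1.45) = 3.548×10^-2 mol kg⁻¹ atm⁻¹
pCO2 = [CO2*]/KH = 45.7×10^-6 / 3.548×10^-2 = 1.29×10^-3 atm = 1290 μatm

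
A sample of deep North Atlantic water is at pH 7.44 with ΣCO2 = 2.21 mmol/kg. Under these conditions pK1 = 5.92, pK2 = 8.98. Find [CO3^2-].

[CO3²⁻] = 0.0602 mmol/kg

α₂ = 1 / (1 + [H⁺]/K2 + [H⁺]²/(K1K2)) = 1 / (1 + 10^+1.54 + 10^+0.02)
   = 1 / (1 + 34.674 + 1.0471) = 1/36.721 = 0.02723
[CO3²⁻] = α₂ × DIC = 0.02723 × 2.21 = 0.0602 mmol/kg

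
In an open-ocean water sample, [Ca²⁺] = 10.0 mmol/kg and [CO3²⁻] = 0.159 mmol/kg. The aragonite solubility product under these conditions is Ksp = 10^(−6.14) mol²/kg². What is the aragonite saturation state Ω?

Ksp = 10^(−6.14) = 7.244×10^-7
Ω = [Ca²⁺][CO3²⁻]/Ksp = (10.0×10^-3)(0.159×10^-3) / 7.244×10^-7 = 2.19

Ω = 2.19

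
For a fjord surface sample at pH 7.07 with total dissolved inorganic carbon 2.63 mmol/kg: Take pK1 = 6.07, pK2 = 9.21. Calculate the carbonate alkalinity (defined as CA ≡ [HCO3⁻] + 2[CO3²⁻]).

CA = [HCO3⁻] + 2[CO3²⁻] = (α₁ + 2α₂)·DIC
At pH 7.07: [H⁺]/K1 = 10^-1.00 = 0.10000, K2/[H⁺] = 10^-2.14 = 0.0072444
α₁ = 1/(1 + 0.10000 + 0.0072444) = 1/1.1072 = 0.9031; α₂ = α₁·K2/[H⁺] = 0.006543
α₁ + 2α₂ = 0.9162
CA = 0.9162 × 2.63 = 2.41 mmol/kg

CA = 2.41 mmol/kg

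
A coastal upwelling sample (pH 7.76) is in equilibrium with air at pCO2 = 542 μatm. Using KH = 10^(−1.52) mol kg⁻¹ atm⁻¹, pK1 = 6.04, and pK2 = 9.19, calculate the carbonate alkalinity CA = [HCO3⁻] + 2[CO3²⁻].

CA = 0.923 mmol/kg

[CO2*] = KH · pCO2 = 10^(−1.52) × 542×10^-6 = 1.637×10^-5 mol/kg
α₀ = 1/(1 + K1/[H⁺] + K1K2/[H⁺]²) = 1/(1 + 10^+1.72 + 10^+0.29) = 0.01804
DIC = [CO2*]/α₀ = 1.637×10^-5 / 0.01804 = 0.9073 mmol/kg
CA = (α₁ + 2α₂)·DIC = (0.9468 + 2×0.03518) × 0.9073 = 0.923 mmol/kg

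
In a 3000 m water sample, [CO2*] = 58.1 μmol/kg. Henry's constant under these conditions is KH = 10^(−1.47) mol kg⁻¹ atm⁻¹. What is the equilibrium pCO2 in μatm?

pCO2 = 1710 μatm

KH = 10^(−1.47) = 3.388×10^-2 mol kg⁻¹ atm⁻¹
pCO2 = [CO2*]/KH = 58.1×10^-6 / 3.388×10^-2 = 1.71×10^-3 atm = 1710 μatm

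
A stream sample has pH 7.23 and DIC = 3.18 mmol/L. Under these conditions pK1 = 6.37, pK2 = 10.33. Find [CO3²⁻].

α₂ = 1 / (1 + [H⁺]/K2 + [H⁺]²/(K1K2)) = 1 / (1 + 10^+3.10 + 10^+2.24)
   = 1 / (1 + 1258.9 + 173.78) = 1/1433.7 = 0.0006975
[CO3²⁻] = α₂ × DIC = 0.0006975 × 3.18 = 0.00222 mmol/L = 2.22 μmol/L

[CO3²⁻] = 2.22 μmol/L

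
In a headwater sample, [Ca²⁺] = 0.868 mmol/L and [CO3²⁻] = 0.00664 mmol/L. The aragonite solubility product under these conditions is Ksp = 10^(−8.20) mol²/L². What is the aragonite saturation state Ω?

Ksp = 10^(−8.20) = 6.310×10^-9
Ω = [Ca²⁺][CO3²⁻]/Ksp = (0.868×10^-3)(0.00664×10^-3) / 6.310×10^-9 = 0.913

Ω = 0.913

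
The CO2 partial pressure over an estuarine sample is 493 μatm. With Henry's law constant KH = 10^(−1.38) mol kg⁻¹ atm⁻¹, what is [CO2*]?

KH = 10^(−1.38) = 4.169×10^-2 mol kg⁻¹ atm⁻¹
[CO2*] = KH · pCO2 = 4.169×10^-2 × 493×10^-6 atm = 2.06×10^-5 mol/kg

[CO2*] = 20.6 μmol/kg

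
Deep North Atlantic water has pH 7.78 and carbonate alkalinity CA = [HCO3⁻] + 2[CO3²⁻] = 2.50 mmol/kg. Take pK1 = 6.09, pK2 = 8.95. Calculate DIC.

DIC = 2.40 mmol/kg

CA = [HCO3⁻] + 2[CO3²⁻] = (α₁ + 2α₂)·DIC
At pH 7.78: [H⁺]/K1 = 10^-1.69 = 0.020417, K2/[H⁺] = 10^-1.17 = 0.067608
α₁ = 1/(1 + 0.020417 + 0.067608) = 1/1.0880 = 0.9191; α₂ = α₁·K2/[H⁺] = 0.06214
α₁ + 2α₂ = 1.0434
DIC = CA / (α₁ + 2α₂) = 2.50 / 1.0434 = 2.40 mmol/kg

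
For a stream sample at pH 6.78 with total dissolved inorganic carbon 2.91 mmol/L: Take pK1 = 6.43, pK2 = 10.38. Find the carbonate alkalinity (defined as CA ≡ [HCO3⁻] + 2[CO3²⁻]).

CA = 2.01 mmol/L

CA = [HCO3⁻] + 2[CO3²⁻] = (α₁ + 2α₂)·DIC
At pH 6.78: [H⁺]/K1 = 10^-0.35 = 0.44668, K2/[H⁺] = 10^-3.60 = 0.00025119
α₁ = 1/(1 + 0.44668 + 0.00025119) = 1/1.4469 = 0.6911; α₂ = α₁·K2/[H⁺] = 0.0001736
α₁ + 2α₂ = 0.6915
CA = 0.6915 × 2.91 = 2.01 mmol/L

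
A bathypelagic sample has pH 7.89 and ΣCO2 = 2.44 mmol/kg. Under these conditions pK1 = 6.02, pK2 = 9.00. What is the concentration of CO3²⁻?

α₂ = 1 / (1 + [H⁺]/K2 + [H⁺]²/(K1K2)) = 1 / (1 + 10^+1.11 + 10^-0.76)
   = 1 / (1 + 12.882 + 0.17378) = 1/14.056 = 0.07114
[CO3²⁻] = α₂ × DIC = 0.07114 × 2.44 = 0.174 mmol/kg

[CO3²⁻] = 0.174 mmol/kg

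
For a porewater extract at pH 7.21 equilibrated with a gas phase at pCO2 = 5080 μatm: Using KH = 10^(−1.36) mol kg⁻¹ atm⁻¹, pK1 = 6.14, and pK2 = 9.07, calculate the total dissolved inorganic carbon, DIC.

DIC = 2.86 mmol/kg

[CO2*] = KH · pCO2 = 10^(−1.36) × 5080×10^-6 = 2.218×10^-4 mol/kg
α₀ = 1/(1 + K1/[H⁺] + K1K2/[H⁺]²) = 1/(1 + 10^+1.07 + 10^-0.79) = 0.07745
DIC = [CO2*]/α₀ = 2.218×10^-4 / 0.07745 = 2.86 mmol/kg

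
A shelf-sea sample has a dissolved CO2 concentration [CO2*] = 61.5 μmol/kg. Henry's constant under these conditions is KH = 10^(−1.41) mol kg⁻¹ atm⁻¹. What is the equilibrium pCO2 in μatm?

KH = 10^(−1.41) = 3.890×10^-2 mol kg⁻¹ atm⁻¹
pCO2 = [CO2*]/KH = 61.5×10^-6 / 3.890×10^-2 = 1.58×10^-3 atm = 1580 μatm

pCO2 = 1580 μatm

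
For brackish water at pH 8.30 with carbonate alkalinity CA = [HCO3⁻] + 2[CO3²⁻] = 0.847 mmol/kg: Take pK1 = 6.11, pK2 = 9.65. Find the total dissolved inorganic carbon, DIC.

DIC = 0.817 mmol/kg

CA = [HCO3⁻] + 2[CO3²⁻] = (α₁ + 2α₂)·DIC
At pH 8.30: [H⁺]/K1 = 10^-2.19 = 0.0064565, K2/[H⁺] = 10^-1.35 = 0.044668
α₁ = 1/(1 + 0.0064565 + 0.044668) = 1/1.0511 = 0.9514; α₂ = α₁·K2/[H⁺] = 0.04250
α₁ + 2α₂ = 1.0364
DIC = CA / (α₁ + 2α₂) = 0.847 / 1.0364 = 0.817 mmol/kg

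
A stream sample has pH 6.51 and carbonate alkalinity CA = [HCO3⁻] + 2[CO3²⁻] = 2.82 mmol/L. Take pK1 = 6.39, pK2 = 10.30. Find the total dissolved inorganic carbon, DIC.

CA = [HCO3⁻] + 2[CO3²⁻] = (α₁ + 2α₂)·DIC
At pH 6.51: [H⁺]/K1 = 10^-0.12 = 0.75858, K2/[H⁺] = 10^-3.79 = 0.00016218
α₁ = 1/(1 + 0.75858 + 0.00016218) = 1/1.7587 = 0.5686; α₂ = α₁·K2/[H⁺] = 9.221×10^-5
α₁ + 2α₂ = 0.5688
DIC = CA / (α₁ + 2α₂) = 2.82 / 0.5688 = 4.96 mmol/L

DIC = 4.96 mmol/L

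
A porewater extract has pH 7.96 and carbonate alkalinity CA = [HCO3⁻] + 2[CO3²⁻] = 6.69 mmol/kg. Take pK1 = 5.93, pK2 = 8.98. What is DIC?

CA = [HCO3⁻] + 2[CO3²⁻] = (α₁ + 2α₂)·DIC
At pH 7.96: [H⁺]/K1 = 10^-2.03 = 0.0093325, K2/[H⁺] = 10^-1.02 = 0.095499
α₁ = 1/(1 + 0.0093325 + 0.095499) = 1/1.1048 = 0.9051; α₂ = α₁·K2/[H⁺] = 0.08644
α₁ + 2α₂ = 1.0780
DIC = CA / (α₁ + 2α₂) = 6.69 / 1.0780 = 6.21 mmol/kg

DIC = 6.21 mmol/kg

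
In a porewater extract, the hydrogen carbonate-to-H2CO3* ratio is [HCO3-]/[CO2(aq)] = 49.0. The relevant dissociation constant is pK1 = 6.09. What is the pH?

pH = 7.78

From K1 = [H⁺][HCO3-]/[CO2(aq)]:  pH = pK1 + log₁₀([HCO3-]/[CO2(aq)])
log₁₀(49.0) = +1.690
pH = 6.09 + (+1.690) = 7.78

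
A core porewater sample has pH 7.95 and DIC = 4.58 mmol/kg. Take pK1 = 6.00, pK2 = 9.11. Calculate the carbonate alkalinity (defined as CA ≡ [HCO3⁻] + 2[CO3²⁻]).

CA = 4.83 mmol/kg

CA = [HCO3⁻] + 2[CO3²⁻] = (α₁ + 2α₂)·DIC
At pH 7.95: [H⁺]/K1 = 10^-1.95 = 0.011220, K2/[H⁺] = 10^-1.16 = 0.069183
α₁ = 1/(1 + 0.011220 + 0.069183) = 1/1.0804 = 0.9256; α₂ = α₁·K2/[H⁺] = 0.06403
α₁ + 2α₂ = 1.0536
CA = 1.0536 × 4.58 = 4.83 mmol/kg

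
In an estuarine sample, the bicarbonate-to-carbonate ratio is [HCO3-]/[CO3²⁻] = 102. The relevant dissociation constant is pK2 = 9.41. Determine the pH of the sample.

pH = 7.40

From K2 = [H⁺][CO3²⁻]/[HCO3-]:  pH = pK2 − log₁₀([HCO3-]/[CO3²⁻])
log₁₀(102) = +2.009
pH = 9.41 − (+2.009) = 7.40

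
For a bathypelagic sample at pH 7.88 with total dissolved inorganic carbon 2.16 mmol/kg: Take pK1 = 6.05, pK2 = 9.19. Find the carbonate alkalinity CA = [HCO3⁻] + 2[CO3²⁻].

CA = 2.23 mmol/kg

CA = [HCO3⁻] + 2[CO3²⁻] = (α₁ + 2α₂)·DIC
At pH 7.88: [H⁺]/K1 = 10^-1.83 = 0.014791, K2/[H⁺] = 10^-1.31 = 0.048978
α₁ = 1/(1 + 0.014791 + 0.048978) = 1/1.0638 = 0.9401; α₂ = α₁·K2/[H⁺] = 0.04604
α₁ + 2α₂ = 1.0321
CA = 1.0321 × 2.16 = 2.23 mmol/kg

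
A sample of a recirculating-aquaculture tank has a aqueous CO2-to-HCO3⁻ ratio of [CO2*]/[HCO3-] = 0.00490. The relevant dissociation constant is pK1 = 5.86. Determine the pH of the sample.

From K1 = [H⁺][HCO3-]/[CO2*]:  pH = pK1 − log₁₀([CO2*]/[HCO3-])
log₁₀(0.00490) = -2.310
pH = 5.86 − (-2.310) = 8.17

pH = 8.17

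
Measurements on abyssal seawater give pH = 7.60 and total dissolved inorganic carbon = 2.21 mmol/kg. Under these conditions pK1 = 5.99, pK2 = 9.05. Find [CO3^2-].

[CO3²⁻] = 0.0740 mmol/kg

α₂ = 1 / (1 + [H⁺]/K2 + [H⁺]²/(K1K2)) = 1 / (1 + 10^+1.45 + 10^-0.16)
   = 1 / (1 + 28.184 + 0.69183) = 1/29.876 = 0.03347
[CO3²⁻] = α₂ × DIC = 0.03347 × 2.21 = 0.0740 mmol/kg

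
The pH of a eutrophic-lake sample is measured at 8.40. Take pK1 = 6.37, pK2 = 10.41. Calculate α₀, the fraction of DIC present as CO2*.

α₀ = 1 / (1 + K1/[H⁺] + K1K2/[H⁺]²) = 1 / (1 + 10^+2.03 + 10^+0.02)
   = 1 / (1 + 107.15 + 1.0471) = 1/109.20 = 0.009158

α₀ = 0.00916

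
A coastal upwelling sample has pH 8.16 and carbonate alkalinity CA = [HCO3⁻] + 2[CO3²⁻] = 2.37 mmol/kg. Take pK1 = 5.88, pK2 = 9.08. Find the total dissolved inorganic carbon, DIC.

DIC = 2.15 mmol/kg

CA = [HCO3⁻] + 2[CO3²⁻] = (α₁ + 2α₂)·DIC
At pH 8.16: [H⁺]/K1 = 10^-2.28 = 0.0052481, K2/[H⁺] = 10^-0.92 = 0.12023
α₁ = 1/(1 + 0.0052481 + 0.12023) = 1/1.1255 = 0.8885; α₂ = α₁·K2/[H⁺] = 0.1068
α₁ + 2α₂ = 1.1022
DIC = CA / (α₁ + 2α₂) = 2.37 / 1.1022 = 2.15 mmol/kg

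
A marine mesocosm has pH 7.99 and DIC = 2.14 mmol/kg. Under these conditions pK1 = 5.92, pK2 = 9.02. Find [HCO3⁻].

α₁ = 1 / (1 + [H⁺]/K1 + K2/[H⁺]) = 1 / (1 + 10^-2.07 + 10^-1.03)
   = 1 / (1 + 0.0085114 + 0.093325) = 1/1.1018 = 0.9076
[HCO3⁻] = α₁ × DIC = 0.9076 × 2.14 = 1.94 mmol/kg

[HCO3⁻] = 1.94 mmol/kg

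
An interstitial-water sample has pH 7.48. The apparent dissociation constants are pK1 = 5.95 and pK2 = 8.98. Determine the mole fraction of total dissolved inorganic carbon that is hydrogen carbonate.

α₁ = 0.942

α₁ = 1 / (1 + [H⁺]/K1 + K2/[H⁺]) = 1 / (1 + 10^-1.53 + 10^-1.50)
   = 1 / (1 + 0.029512 + 0.031623) = 1/1.0611 = 0.9424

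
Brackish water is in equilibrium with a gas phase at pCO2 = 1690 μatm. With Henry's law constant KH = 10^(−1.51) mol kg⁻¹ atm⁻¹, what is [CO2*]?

[CO2*] = 52.2 μmol/kg

KH = 10^(−1.51) = 3.090×10^-2 mol kg⁻¹ atm⁻¹
[CO2*] = KH · pCO2 = 3.090×10^-2 × 1690×10^-6 atm = 5.22×10^-5 mol/kg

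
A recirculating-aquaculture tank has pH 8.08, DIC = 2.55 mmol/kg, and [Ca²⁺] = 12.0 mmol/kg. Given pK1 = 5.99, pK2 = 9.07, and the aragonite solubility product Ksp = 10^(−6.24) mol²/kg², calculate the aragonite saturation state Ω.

α₂ = 1 / (1 + [H⁺]/K2 + [H⁺]²/(K1K2)) = 1 / (1 + 10^+0.99 + 10^-1.10)
   = 1 / (1 + 9.7724 + 0.079433) = 1/10.852 = 0.09215
[CO3²⁻] = α₂ × DIC = 0.09215 × 2.55 = 0.2350 mmol/kg
Ksp = 10^(−6.24) = 5.754×10^-7
Ω = [Ca²⁺][CO3²⁻]/Ksp = (12.0×10^-3)(2.350×10^-4) / 5.754×10^-7 = 4.90

Ω = 4.90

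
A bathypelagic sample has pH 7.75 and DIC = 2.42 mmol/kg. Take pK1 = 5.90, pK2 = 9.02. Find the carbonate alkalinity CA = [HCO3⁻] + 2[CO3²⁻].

CA = 2.51 mmol/kg

CA = [HCO3⁻] + 2[CO3²⁻] = (α₁ + 2α₂)·DIC
At pH 7.75: [H⁺]/K1 = 10^-1.85 = 0.014125, K2/[H⁺] = 10^-1.27 = 0.053703
α₁ = 1/(1 + 0.014125 + 0.053703) = 1/1.0678 = 0.9365; α₂ = α₁·K2/[H⁺] = 0.05029
α₁ + 2α₂ = 1.0371
CA = 1.0371 × 2.42 = 2.51 mmol/kg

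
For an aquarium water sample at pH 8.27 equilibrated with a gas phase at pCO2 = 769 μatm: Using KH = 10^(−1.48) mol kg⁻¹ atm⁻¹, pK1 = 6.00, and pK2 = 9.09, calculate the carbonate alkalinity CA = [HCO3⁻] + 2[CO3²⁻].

CA = 6.18 mmol/kg

[CO2*] = KH · pCO2 = 10^(−1.48) × 769×10^-6 = 2.546×10^-5 mol/kg
α₀ = 1/(1 + K1/[H⁺] + K1K2/[H⁺]²) = 1/(1 + 10^+2.27 + 10^+1.45) = 0.004643
DIC = [CO2*]/α₀ = 2.546×10^-5 / 0.004643 = 5.485 mmol/kg
CA = (α₁ + 2α₂)·DIC = (0.8645 + 2×0.1308) × 5.485 = 6.18 mmol/kg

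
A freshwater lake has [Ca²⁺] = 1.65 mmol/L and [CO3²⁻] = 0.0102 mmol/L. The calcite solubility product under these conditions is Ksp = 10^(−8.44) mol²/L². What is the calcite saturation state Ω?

Ksp = 10^(−8.44) = 3.631×10^-9
Ω = [Ca²⁺][CO3²⁻]/Ksp = (1.65×10^-3)(0.0102×10^-3) / 3.631×10^-9 = 4.64

Ω = 4.64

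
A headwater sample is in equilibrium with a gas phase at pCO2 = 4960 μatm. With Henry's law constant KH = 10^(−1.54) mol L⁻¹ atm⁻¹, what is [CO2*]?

[CO2*] = 143 μmol/L

KH = 10^(−1.54) = 2.884×10^-2 mol L⁻¹ atm⁻¹
[CO2*] = KH · pCO2 = 2.884×10^-2 × 4960×10^-6 atm = 1.43×10^-4 mol/L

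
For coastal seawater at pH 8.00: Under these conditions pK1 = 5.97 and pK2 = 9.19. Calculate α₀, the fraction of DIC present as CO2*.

α₀ = 0.00869

α₀ = 1 / (1 + K1/[H⁺] + K1K2/[H⁺]²) = 1 / (1 + 10^+2.03 + 10^+0.84)
   = 1 / (1 + 107.15 + 6.9183) = 1/115.07 = 0.008690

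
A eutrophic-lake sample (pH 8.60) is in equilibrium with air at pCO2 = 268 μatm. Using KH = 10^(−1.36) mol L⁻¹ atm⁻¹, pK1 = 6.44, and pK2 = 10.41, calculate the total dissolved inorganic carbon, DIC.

DIC = 1.73 mmol/L

[CO2*] = KH · pCO2 = 10^(−1.36) × 268×10^-6 = 1.170×10^-5 mol/L
α₀ = 1/(1 + K1/[H⁺] + K1K2/[H⁺]²) = 1/(1 + 10^+2.16 + 10^+0.35) = 0.006767
DIC = [CO2*]/α₀ = 1.170×10^-5 / 0.006767 = 1.73 mmol/L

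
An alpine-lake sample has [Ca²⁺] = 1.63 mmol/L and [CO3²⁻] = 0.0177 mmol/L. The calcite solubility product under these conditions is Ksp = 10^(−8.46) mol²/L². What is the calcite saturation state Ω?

Ω = 8.32

Ksp = 10^(−8.46) = 3.467×10^-9
Ω = [Ca²⁺][CO3²⁻]/Ksp = (1.63×10^-3)(0.0177×10^-3) / 3.467×10^-9 = 8.32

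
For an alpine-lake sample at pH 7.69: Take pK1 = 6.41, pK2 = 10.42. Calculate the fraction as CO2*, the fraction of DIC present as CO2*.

α₀ = 0.0498

α₀ = 1 / (1 + K1/[H⁺] + K1K2/[H⁺]²) = 1 / (1 + 10^+1.28 + 10^-1.45)
   = 1 / (1 + 19.055 + 0.035481) = 1/20.090 = 0.04978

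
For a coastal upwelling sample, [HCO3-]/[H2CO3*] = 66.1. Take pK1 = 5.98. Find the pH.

From K1 = [H⁺][HCO3-]/[H2CO3*]:  pH = pK1 + log₁₀([HCO3-]/[H2CO3*])
log₁₀(66.1) = +1.820
pH = 5.98 + (+1.820) = 7.80

pH = 7.80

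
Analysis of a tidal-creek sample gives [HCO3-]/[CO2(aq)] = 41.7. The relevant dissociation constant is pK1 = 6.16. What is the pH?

From K1 = [H⁺][HCO3-]/[CO2(aq)]:  pH = pK1 + log₁₀([HCO3-]/[CO2(aq)])
log₁₀(41.7) = +1.620
pH = 6.16 + (+1.620) = 7.78

pH = 7.78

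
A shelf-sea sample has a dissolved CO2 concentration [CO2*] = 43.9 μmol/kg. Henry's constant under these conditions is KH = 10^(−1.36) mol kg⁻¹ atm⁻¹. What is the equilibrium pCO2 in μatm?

KH = 10^(−1.36) = 4.365×10^-2 mol kg⁻¹ atm⁻¹
pCO2 = [CO2*]/KH = 43.9×10^-6 / 4.365×10^-2 = 1.01×10^-3 atm = 1010 μatm

pCO2 = 1010 μatm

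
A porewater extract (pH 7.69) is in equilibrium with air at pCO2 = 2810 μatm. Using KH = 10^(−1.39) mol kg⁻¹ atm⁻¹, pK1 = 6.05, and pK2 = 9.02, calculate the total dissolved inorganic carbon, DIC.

DIC = 5.35 mmol/kg

[CO2*] = KH · pCO2 = 10^(−1.39) × 2810×10^-6 = 1.145×10^-4 mol/kg
α₀ = 1/(1 + K1/[H⁺] + K1K2/[H⁺]²) = 1/(1 + 10^+1.64 + 10^+0.31) = 0.02142
DIC = [CO2*]/α₀ = 1.145×10^-4 / 0.02142 = 5.35 mmol/kg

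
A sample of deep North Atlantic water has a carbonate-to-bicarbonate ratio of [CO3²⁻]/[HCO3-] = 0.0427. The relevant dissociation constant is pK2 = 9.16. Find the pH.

pH = 7.79

From K2 = [H⁺][CO3²⁻]/[HCO3-]:  pH = pK2 + log₁₀([CO3²⁻]/[HCO3-])
log₁₀(0.0427) = -1.370
pH = 9.16 + (-1.370) = 7.79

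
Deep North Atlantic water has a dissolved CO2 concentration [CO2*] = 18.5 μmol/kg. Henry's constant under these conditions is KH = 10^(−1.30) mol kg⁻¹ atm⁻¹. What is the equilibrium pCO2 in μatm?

KH = 10^(−1.30) = 5.012×10^-2 mol kg⁻¹ atm⁻¹
pCO2 = [CO2*]/KH = 18.5×10^-6 / 5.012×10^-2 = 3.69×10^-4 atm = 369 μatm

pCO2 = 369 μatm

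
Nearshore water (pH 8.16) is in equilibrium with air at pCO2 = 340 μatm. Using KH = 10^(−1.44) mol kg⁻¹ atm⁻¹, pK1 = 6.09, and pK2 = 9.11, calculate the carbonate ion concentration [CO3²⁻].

[CO2*] = KH · pCO2 = 10^(−1.44) × 340×10^-6 = 1.234×10^-5 mol/kg
α₀ = 1/(1 + K1/[H⁺] + K1K2/[H⁺]²) = 1/(1 + 10^+2.07 + 10^+1.12) = 0.007595
DIC = [CO2*]/α₀ = 1.234×10^-5 / 0.007595 = 1.625 mmol/kg
[CO3²⁻] = α₂·DIC; α₂ = 0.1001, so [CO3²⁻] = 0.1001 × 1.625 = 0.163 mmol/kg

[CO3²⁻] = 0.163 mmol/kg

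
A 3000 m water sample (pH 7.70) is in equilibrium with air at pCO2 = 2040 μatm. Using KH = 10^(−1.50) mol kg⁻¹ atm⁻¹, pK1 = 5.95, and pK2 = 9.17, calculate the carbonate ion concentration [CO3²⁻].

[CO3²⁻] = 0.123 mmol/kg

[CO2*] = KH · pCO2 = 10^(−1.50) × 2040×10^-6 = 6.451×10^-5 mol/kg
α₀ = 1/(1 + K1/[H⁺] + K1K2/[H⁺]²) = 1/(1 + 10^+1.75 + 10^+0.28) = 0.01691
DIC = [CO2*]/α₀ = 6.451×10^-5 / 0.01691 = 3.815 mmol/kg
[CO3²⁻] = α₂·DIC; α₂ = 0.03222, so [CO3²⁻] = 0.03222 × 3.815 = 0.123 mmol/kg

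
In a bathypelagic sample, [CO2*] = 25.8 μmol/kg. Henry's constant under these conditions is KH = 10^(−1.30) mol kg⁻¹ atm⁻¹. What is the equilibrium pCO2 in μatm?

KH = 10^(−1.30) = 5.012×10^-2 mol kg⁻¹ atm⁻¹
pCO2 = [CO2*]/KH = 25.8×10^-6 / 5.012×10^-2 = 5.15×10^-4 atm = 515 μatm

pCO2 = 515 μatm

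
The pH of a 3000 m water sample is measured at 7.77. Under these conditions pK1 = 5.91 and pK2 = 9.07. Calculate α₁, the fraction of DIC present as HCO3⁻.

α₁ = 0.940

α₁ = 1 / (1 + [H⁺]/K1 + K2/[H⁺]) = 1 / (1 + 10^-1.86 + 10^-1.30)
   = 1 / (1 + 0.013804 + 0.050119) = 1/1.0639 = 0.9399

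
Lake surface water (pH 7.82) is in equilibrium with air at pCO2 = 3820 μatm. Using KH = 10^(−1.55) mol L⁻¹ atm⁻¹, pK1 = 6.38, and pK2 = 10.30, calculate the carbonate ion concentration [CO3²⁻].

[CO3²⁻] = 9.82 μmol/L

[CO2*] = KH · pCO2 = 10^(−1.55) × 3820×10^-6 = 1.077×10^-4 mol/L
α₀ = 1/(1 + K1/[H⁺] + K1K2/[H⁺]²) = 1/(1 + 10^+1.44 + 10^-1.04) = 0.03492
DIC = [CO2*]/α₀ = 1.077×10^-4 / 0.03492 = 3.083 mmol/L
[CO3²⁻] = α₂·DIC; α₂ = 0.003185, so [CO3²⁻] = 0.003185 × 3.083 = 0.00982 mmol/L = 9.82 μmol/L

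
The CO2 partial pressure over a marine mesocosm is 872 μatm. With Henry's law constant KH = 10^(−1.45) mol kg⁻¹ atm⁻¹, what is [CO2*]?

KH = 10^(−1.45) = 3.548×10^-2 mol kg⁻¹ atm⁻¹
[CO2*] = KH · pCO2 = 3.548×10^-2 × 872×10^-6 atm = 3.09×10^-5 mol/kg

[CO2*] = 30.9 μmol/kg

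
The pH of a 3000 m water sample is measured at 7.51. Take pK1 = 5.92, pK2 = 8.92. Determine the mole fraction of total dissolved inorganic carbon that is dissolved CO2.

α₀ = 0.0241

α₀ = 1 / (1 + K1/[H⁺] + K1K2/[H⁺]²) = 1 / (1 + 10^+1.59 + 10^+0.18)
   = 1 / (1 + 38.905 + 1.5136) = 1/41.418 = 0.02414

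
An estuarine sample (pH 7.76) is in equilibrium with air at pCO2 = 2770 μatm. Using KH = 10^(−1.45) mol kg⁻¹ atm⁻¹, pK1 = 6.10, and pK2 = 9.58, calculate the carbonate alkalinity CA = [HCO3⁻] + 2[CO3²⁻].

[CO2*] = KH · pCO2 = 10^(−1.45) × 2770×10^-6 = 9.828×10^-5 mol/kg
α₀ = 1/(1 + K1/[H⁺] + K1K2/[H⁺]²) = 1/(1 + 10^+1.66 + 10^-0.16) = 0.02110
DIC = [CO2*]/α₀ = 9.828×10^-5 / 0.02110 = 4.659 mmol/kg
CA = (α₁ + 2α₂)·DIC = (0.9643 + 2×0.01460) × 4.659 = 4.63 mmol/kg

CA = 4.63 mmol/kg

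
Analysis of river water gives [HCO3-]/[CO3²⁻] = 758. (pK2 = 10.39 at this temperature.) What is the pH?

From K2 = [H⁺][CO3²⁻]/[HCO3-]:  pH = pK2 − log₁₀([HCO3-]/[CO3²⁻])
log₁₀(758) = +2.880
pH = 10.39 − (+2.880) = 7.51

pH = 7.51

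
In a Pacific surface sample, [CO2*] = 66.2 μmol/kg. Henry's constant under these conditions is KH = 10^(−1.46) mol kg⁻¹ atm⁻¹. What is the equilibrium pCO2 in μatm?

KH = 10^(−1.46) = 3.467×10^-2 mol kg⁻¹ atm⁻¹
pCO2 = [CO2*]/KH = 66.2×10^-6 / 3.467×10^-2 = 1.91×10^-3 atm = 1910 μatm

pCO2 = 1910 μatm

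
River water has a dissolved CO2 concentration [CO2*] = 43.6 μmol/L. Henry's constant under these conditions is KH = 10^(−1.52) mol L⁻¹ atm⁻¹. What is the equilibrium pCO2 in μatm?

pCO2 = 1440 μatm

KH = 10^(−1.52) = 3.020×10^-2 mol L⁻¹ atm⁻¹
pCO2 = [CO2*]/KH = 43.6×10^-6 / 3.020×10^-2 = 1.44×10^-3 atm = 1440 μatm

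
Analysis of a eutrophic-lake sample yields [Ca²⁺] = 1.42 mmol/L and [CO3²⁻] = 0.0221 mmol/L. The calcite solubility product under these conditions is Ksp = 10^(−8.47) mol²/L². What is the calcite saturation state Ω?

Ω = 9.26

Ksp = 10^(−8.47) = 3.388×10^-9
Ω = [Ca²⁺][CO3²⁻]/Ksp = (1.42×10^-3)(0.0221×10^-3) / 3.388×10^-9 = 9.26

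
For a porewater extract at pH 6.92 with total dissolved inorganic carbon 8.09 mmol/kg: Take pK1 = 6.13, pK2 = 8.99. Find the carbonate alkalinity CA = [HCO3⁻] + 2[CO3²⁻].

CA = 7.03 mmol/kg

CA = [HCO3⁻] + 2[CO3²⁻] = (α₁ + 2α₂)·DIC
At pH 6.92: [H⁺]/K1 = 10^-0.79 = 0.16218, K2/[H⁺] = 10^-2.07 = 0.0085114
α₁ = 1/(1 + 0.16218 + 0.0085114) = 1/1.1707 = 0.8542; α₂ = α₁·K2/[H⁺] = 0.007270
α₁ + 2α₂ = 0.8687
CA = 0.8687 × 8.09 = 7.03 mmol/kg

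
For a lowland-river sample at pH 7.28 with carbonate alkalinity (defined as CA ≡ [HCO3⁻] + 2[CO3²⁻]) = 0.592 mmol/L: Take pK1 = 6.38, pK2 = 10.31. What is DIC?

CA = [HCO3⁻] + 2[CO3²⁻] = (α₁ + 2α₂)·DIC
At pH 7.28: [H⁺]/K1 = 10^-0.90 = 0.12589, K2/[H⁺] = 10^-3.03 = 0.00093325
α₁ = 1/(1 + 0.12589 + 0.00093325) = 1/1.1268 = 0.8874; α₂ = α₁·K2/[H⁺] = 0.0008282
α₁ + 2α₂ = 0.8891
DIC = CA / (α₁ + 2α₂) = 0.592 / 0.8891 = 0.666 mmol/L

DIC = 0.666 mmol/L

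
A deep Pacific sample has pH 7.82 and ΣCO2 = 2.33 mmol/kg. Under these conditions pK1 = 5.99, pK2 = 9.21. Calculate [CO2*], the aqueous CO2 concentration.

[CO2*] = 0.0327 mmol/kg

α₀ = 1 / (1 + K1/[H⁺] + K1K2/[H⁺]²) = 1 / (1 + 10^+1.83 + 10^+0.44)
   = 1 / (1 + 67.608 + 2.7542) = 1/71.363 = 0.01401
[CO2*] = α₀ × DIC = 0.01401 × 2.33 = 0.0327 mmol/kg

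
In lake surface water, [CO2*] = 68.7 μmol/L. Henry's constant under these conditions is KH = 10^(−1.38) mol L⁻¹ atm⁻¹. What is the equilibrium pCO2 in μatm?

pCO2 = 1650 μatm

KH = 10^(−1.38) = 4.169×10^-2 mol L⁻¹ atm⁻¹
pCO2 = [CO2*]/KH = 68.7×10^-6 / 4.169×10^-2 = 1.65×10^-3 atm = 1650 μatm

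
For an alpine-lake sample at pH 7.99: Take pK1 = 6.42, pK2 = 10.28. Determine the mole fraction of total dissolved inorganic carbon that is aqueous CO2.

α₀ = 0.0261

α₀ = 1 / (1 + K1/[H⁺] + K1K2/[H⁺]²) = 1 / (1 + 10^+1.57 + 10^-0.72)
   = 1 / (1 + 37.154 + 0.19055) = 1/38.344 = 0.02608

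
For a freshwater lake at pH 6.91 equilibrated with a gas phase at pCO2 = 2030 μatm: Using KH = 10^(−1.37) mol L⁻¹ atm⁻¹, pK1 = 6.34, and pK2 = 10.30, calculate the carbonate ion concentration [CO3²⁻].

[CO3²⁻] = 0.131 μmol/L

[CO2*] = KH · pCO2 = 10^(−1.37) × 2030×10^-6 = 8.660×10^-5 mol/L
α₀ = 1/(1 + K1/[H⁺] + K1K2/[H⁺]²) = 1/(1 + 10^+0.57 + 10^-2.82) = 0.2120
DIC = [CO2*]/α₀ = 8.660×10^-5 / 0.2120 = 0.4085 mmol/L
[CO3²⁻] = α₂·DIC; α₂ = 0.0003209, so [CO3²⁻] = 0.0003209 × 0.4085 = 0.000131 mmol/L = 0.131 μmol/L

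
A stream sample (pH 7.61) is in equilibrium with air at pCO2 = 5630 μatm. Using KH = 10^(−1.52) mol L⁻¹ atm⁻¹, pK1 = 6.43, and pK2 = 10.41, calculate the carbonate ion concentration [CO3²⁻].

[CO3²⁻] = 4.08 μmol/L

[CO2*] = KH · pCO2 = 10^(−1.52) × 5630×10^-6 = 1.700×10^-4 mol/L
α₀ = 1/(1 + K1/[H⁺] + K1K2/[H⁺]²) = 1/(1 + 10^+1.18 + 10^-1.62) = 0.06188
DIC = [CO2*]/α₀ = 1.700×10^-4 / 0.06188 = 2.748 mmol/L
[CO3²⁻] = α₂·DIC; α₂ = 0.001484, so [CO3²⁻] = 0.001484 × 2.748 = 0.00408 mmol/L = 4.08 μmol/L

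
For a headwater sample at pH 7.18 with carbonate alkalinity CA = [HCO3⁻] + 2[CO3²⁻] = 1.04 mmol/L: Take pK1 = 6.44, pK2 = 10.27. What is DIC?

DIC = 1.23 mmol/L

CA = [HCO3⁻] + 2[CO3²⁻] = (α₁ + 2α₂)·DIC
At pH 7.18: [H⁺]/K1 = 10^-0.74 = 0.18197, K2/[H⁺] = 10^-3.09 = 0.00081283
α₁ = 1/(1 + 0.18197 + 0.00081283) = 1/1.1828 = 0.8455; α₂ = α₁·K2/[H⁺] = 0.0006872
α₁ + 2α₂ = 0.8468
DIC = CA / (α₁ + 2α₂) = 1.04 / 0.8468 = 1.23 mmol/L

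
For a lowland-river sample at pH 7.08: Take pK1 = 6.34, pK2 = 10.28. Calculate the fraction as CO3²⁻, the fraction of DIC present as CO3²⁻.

α₂ = 1 / (1 + [H⁺]/K2 + [H⁺]²/(K1K2)) = 1 / (1 + 10^+3.20 + 10^+2.46)
   = 1 / (1 + 1584.9 + 288.40) = 1/1874.3 = 0.0005335

α₂ = 0.000534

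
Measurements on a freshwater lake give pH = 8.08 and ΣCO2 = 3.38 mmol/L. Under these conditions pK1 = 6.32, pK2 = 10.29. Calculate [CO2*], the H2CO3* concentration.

[CO2*] = 0.0574 mmol/L

α₀ = 1 / (1 + K1/[H⁺] + K1K2/[H⁺]²) = 1 / (1 + 10^+1.76 + 10^-0.45)
   = 1 / (1 + 57.544 + 0.35481) = 1/58.899 = 0.01698
[CO2*] = α₀ × DIC = 0.01698 × 3.38 = 0.0574 mmol/L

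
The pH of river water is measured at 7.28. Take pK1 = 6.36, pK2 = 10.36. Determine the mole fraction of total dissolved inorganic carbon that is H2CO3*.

α₀ = 1 / (1 + K1/[H⁺] + K1K2/[H⁺]²) = 1 / (1 + 10^+0.92 + 10^-2.16)
   = 1 / (1 + 8.3176 + 0.0069183) = 1/9.3246 = 0.1072

α₀ = 0.107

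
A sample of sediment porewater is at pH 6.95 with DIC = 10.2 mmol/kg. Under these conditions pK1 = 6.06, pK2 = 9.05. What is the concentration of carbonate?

α₂ = 1 / (1 + [H⁺]/K2 + [H⁺]²/(K1K2)) = 1 / (1 + 10^+2.10 + 10^+1.21)
   = 1 / (1 + 125.89 + 16.218) = 1/143.11 = 0.006988
[CO3²⁻] = α₂ × DIC = 0.006988 × 10.2 = 0.0713 mmol/kg

[CO3²⁻] = 0.0713 mmol/kg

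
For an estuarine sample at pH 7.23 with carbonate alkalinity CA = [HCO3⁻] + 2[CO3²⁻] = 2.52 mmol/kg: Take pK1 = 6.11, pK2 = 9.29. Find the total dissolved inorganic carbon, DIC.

DIC = 2.69 mmol/kg

CA = [HCO3⁻] + 2[CO3²⁻] = (α₁ + 2α₂)·DIC
At pH 7.23: [H⁺]/K1 = 10^-1.12 = 0.075858, K2/[H⁺] = 10^-2.06 = 0.0087096
α₁ = 1/(1 + 0.075858 + 0.0087096) = 1/1.0846 = 0.9220; α₂ = α₁·K2/[H⁺] = 0.008031
α₁ + 2α₂ = 0.9381
DIC = CA / (α₁ + 2α₂) = 2.52 / 0.9381 = 2.69 mmol/kg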